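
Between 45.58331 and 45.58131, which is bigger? 45.58331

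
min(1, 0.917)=0.917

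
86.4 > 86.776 False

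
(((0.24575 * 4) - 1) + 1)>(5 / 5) False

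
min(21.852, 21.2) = 21.2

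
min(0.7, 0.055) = 0.055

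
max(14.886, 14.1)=14.886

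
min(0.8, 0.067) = 0.067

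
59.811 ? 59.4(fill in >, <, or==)>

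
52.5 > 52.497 True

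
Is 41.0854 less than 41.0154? No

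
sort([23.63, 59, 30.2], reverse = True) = [59, 30.2, 23.63]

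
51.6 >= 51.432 True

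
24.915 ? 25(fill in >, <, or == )<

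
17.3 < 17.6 True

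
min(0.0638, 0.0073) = 0.0073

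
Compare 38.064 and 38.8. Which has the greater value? 38.8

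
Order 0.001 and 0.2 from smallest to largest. 0.001, 0.2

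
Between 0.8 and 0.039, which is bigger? 0.8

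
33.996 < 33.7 False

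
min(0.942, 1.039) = 0.942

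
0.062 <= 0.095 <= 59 True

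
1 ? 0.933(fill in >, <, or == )>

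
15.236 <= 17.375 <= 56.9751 True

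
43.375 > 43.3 True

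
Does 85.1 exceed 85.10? No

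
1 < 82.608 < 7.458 False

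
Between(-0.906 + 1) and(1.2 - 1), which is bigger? (1.2 - 1)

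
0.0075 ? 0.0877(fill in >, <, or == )<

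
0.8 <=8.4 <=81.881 True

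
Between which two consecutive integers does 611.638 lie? 611 and 612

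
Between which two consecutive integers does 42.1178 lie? 42 and 43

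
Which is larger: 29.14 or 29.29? 29.29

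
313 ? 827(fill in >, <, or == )<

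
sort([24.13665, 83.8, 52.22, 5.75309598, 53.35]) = [5.75309598, 24.13665, 52.22, 53.35, 83.8]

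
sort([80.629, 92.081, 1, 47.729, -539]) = [-539, 1, 47.729, 80.629, 92.081]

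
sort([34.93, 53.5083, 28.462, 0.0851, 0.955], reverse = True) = [53.5083, 34.93, 28.462, 0.955, 0.0851]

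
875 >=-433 True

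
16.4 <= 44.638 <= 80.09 True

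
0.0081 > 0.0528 False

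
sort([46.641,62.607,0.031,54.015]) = [0.031,46.641,54.015,62.607]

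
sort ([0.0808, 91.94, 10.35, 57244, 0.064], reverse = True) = [57244, 91.94, 10.35, 0.0808, 0.064]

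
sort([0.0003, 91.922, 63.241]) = [0.0003, 63.241, 91.922]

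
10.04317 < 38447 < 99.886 False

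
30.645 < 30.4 False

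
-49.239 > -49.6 True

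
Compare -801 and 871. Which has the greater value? 871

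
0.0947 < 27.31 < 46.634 True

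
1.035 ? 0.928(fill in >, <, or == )>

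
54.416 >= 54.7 False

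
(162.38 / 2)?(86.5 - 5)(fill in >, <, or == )<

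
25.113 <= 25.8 True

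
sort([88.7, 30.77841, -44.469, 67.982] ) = [-44.469, 30.77841, 67.982, 88.7]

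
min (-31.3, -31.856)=-31.856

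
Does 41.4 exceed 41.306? Yes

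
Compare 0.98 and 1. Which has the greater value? 1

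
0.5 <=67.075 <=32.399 False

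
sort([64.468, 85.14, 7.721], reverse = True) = [85.14, 64.468, 7.721]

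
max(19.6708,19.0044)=19.6708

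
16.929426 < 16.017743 False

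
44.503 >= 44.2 True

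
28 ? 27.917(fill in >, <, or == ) >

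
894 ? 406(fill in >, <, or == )>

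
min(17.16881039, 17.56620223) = 17.16881039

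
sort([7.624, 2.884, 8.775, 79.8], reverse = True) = [79.8, 8.775, 7.624, 2.884]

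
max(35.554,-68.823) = 35.554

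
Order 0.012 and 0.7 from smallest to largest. 0.012, 0.7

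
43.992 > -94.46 True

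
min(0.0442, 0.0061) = 0.0061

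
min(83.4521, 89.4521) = 83.4521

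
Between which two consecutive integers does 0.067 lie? 0 and 1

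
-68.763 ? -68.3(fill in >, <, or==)<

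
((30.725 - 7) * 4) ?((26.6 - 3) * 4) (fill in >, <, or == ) >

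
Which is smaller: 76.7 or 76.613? 76.613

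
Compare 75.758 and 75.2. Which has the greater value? 75.758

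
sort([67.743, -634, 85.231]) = [-634, 67.743, 85.231]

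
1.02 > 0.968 True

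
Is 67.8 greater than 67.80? No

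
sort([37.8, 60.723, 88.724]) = [37.8, 60.723, 88.724]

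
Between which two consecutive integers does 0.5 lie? 0 and 1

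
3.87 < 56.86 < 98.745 True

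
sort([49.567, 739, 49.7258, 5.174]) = [5.174, 49.567, 49.7258, 739]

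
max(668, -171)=668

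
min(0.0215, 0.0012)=0.0012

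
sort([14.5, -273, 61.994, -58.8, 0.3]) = [-273, -58.8, 0.3, 14.5, 61.994]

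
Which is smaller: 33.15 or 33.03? 33.03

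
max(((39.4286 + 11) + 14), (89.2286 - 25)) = 64.4286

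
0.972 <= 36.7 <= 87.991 True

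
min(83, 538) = 83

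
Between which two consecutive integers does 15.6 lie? 15 and 16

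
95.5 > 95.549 False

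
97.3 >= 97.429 False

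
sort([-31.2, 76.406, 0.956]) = [-31.2, 0.956, 76.406]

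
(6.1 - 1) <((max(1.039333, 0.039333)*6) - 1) True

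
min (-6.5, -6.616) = -6.616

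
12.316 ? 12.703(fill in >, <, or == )<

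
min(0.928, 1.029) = 0.928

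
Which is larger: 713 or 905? 905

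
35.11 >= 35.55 False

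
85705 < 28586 False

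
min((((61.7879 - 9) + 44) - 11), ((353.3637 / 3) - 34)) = 83.7879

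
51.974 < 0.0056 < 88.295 False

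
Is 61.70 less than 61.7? No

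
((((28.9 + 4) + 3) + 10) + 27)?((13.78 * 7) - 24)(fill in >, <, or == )>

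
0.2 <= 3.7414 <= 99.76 True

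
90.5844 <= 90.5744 False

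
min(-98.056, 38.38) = -98.056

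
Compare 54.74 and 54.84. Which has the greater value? 54.84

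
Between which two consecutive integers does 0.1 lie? 0 and 1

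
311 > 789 False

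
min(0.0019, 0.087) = 0.0019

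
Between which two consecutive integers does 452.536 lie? 452 and 453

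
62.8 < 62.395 False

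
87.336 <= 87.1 False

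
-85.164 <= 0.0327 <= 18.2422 True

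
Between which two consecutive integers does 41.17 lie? 41 and 42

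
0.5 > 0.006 True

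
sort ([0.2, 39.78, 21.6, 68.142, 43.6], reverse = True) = [68.142, 43.6, 39.78, 21.6, 0.2]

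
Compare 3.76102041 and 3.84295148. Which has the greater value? 3.84295148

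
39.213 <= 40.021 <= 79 True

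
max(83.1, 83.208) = 83.208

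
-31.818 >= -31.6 False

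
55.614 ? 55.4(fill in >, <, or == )>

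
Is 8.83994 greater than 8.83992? Yes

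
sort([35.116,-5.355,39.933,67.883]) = [-5.355,35.116,39.933,67.883]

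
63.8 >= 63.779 True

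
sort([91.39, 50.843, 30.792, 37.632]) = [30.792, 37.632, 50.843, 91.39]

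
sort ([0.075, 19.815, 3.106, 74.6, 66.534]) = [0.075, 3.106, 19.815, 66.534, 74.6]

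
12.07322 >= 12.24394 False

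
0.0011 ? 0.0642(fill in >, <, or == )<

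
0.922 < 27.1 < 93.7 True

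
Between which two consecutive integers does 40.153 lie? 40 and 41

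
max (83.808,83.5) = 83.808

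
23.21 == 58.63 False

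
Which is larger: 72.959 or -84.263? 72.959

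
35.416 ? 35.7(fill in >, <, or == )<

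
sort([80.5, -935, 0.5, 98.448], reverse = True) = [98.448, 80.5, 0.5, -935]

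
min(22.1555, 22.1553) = 22.1553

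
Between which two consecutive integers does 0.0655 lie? 0 and 1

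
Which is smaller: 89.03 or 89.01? 89.01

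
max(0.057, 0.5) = 0.5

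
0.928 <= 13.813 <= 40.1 True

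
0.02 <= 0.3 True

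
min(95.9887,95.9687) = 95.9687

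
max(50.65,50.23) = 50.65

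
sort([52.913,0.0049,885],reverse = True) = [885,52.913,0.0049]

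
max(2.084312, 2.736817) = 2.736817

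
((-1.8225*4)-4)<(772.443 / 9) True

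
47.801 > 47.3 True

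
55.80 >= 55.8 True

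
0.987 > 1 False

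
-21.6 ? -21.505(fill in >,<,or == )<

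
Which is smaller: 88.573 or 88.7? 88.573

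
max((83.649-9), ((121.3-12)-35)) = 74.649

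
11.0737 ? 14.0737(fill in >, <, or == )<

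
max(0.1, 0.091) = 0.1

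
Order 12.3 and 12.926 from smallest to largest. 12.3, 12.926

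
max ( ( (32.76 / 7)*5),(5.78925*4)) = 23.4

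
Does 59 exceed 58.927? Yes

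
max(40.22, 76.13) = 76.13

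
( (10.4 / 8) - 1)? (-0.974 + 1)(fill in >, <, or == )>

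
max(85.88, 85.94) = 85.94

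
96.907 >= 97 False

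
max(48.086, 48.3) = 48.3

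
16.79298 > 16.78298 True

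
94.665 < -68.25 False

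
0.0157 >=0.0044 True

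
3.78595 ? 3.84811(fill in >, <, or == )<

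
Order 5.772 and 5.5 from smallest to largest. 5.5, 5.772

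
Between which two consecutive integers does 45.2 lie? 45 and 46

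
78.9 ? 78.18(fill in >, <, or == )>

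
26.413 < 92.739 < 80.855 False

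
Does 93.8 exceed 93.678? Yes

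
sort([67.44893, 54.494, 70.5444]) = [54.494, 67.44893, 70.5444]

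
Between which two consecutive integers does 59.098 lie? 59 and 60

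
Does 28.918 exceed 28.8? Yes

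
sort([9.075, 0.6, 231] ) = [0.6, 9.075, 231]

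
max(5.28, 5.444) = 5.444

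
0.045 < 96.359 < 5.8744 False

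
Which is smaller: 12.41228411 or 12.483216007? 12.41228411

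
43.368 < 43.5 True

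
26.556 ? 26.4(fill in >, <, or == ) >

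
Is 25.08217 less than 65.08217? Yes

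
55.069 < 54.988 False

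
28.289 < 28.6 True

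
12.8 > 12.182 True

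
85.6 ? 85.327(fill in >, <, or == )>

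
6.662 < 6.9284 True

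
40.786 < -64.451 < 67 False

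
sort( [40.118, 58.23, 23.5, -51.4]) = [-51.4, 23.5, 40.118, 58.23]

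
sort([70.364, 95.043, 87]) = [70.364, 87, 95.043]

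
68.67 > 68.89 False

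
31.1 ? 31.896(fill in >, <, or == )<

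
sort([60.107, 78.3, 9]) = [9, 60.107, 78.3]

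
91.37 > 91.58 False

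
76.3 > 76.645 False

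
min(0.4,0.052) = 0.052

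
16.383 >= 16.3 True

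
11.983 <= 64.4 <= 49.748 False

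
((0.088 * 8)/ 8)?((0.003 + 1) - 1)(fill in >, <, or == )>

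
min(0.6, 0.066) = 0.066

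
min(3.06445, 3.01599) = 3.01599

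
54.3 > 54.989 False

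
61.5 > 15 True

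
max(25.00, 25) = 25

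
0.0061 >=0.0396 False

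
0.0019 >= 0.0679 False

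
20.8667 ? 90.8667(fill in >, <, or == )<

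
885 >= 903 False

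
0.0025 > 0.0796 False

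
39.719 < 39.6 False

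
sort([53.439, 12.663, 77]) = [12.663, 53.439, 77]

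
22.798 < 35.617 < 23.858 False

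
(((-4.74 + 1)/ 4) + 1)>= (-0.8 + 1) False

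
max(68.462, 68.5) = 68.5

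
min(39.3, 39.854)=39.3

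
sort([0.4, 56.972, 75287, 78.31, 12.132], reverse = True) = [75287, 78.31, 56.972, 12.132, 0.4]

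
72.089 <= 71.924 False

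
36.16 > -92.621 True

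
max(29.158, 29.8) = 29.8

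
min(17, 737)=17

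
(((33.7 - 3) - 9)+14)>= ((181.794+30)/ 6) True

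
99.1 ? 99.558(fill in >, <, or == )<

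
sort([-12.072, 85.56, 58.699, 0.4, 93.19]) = [-12.072, 0.4, 58.699, 85.56, 93.19]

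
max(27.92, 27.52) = 27.92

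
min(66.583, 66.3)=66.3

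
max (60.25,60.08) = 60.25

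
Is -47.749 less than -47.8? No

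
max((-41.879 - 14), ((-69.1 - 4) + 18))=-55.1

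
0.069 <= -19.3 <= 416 False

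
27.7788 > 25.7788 True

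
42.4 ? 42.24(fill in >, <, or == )>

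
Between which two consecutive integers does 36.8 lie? 36 and 37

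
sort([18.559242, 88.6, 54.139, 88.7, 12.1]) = [12.1, 18.559242, 54.139, 88.6, 88.7]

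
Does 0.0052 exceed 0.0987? No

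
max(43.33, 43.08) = 43.33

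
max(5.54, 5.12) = 5.54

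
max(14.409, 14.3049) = 14.409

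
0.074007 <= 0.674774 True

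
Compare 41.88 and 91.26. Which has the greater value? 91.26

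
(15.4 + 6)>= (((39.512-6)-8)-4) False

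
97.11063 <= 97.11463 True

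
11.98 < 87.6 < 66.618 False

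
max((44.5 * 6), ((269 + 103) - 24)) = 348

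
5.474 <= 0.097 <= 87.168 False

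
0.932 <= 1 True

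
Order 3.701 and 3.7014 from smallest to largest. 3.701,3.7014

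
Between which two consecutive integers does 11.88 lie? 11 and 12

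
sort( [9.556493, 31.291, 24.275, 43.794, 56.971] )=[9.556493, 24.275, 31.291, 43.794, 56.971]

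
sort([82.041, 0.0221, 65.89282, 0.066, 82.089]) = [0.0221, 0.066, 65.89282, 82.041, 82.089]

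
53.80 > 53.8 False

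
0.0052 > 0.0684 False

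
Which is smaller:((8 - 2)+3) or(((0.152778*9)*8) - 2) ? ((8 - 2)+3)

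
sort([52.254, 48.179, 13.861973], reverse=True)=[52.254, 48.179, 13.861973]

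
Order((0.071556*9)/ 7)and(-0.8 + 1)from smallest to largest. ((0.071556*9)/ 7), (-0.8 + 1)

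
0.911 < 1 True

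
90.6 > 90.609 False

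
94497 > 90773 True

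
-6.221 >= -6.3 True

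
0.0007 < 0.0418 True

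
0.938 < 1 True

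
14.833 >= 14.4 True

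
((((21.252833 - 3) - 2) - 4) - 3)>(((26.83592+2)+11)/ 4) False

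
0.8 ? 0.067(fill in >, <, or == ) >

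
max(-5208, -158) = -158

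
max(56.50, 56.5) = 56.5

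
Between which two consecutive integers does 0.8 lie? 0 and 1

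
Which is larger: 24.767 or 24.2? 24.767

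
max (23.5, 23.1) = 23.5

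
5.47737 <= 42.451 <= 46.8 True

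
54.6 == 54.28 False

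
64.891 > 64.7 True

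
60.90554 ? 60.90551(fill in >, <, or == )>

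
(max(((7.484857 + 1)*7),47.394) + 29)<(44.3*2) True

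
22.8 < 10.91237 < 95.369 False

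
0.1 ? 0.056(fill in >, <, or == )>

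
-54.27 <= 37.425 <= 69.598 True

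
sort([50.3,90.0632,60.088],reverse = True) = [90.0632,60.088,50.3]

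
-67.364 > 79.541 False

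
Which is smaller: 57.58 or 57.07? 57.07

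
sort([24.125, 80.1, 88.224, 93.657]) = [24.125, 80.1, 88.224, 93.657]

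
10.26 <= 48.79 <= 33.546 False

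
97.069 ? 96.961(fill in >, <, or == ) >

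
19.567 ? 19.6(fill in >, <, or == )<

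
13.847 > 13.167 True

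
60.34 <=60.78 True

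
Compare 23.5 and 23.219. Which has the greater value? 23.5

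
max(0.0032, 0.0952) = 0.0952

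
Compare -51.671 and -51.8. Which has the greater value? -51.671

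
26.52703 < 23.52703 False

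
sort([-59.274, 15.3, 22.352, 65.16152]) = [-59.274, 15.3, 22.352, 65.16152]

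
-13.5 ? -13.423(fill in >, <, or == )<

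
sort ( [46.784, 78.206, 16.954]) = [16.954, 46.784, 78.206]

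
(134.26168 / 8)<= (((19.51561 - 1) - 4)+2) False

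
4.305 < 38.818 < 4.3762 False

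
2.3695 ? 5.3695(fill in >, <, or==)<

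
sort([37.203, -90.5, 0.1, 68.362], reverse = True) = [68.362, 37.203, 0.1, -90.5]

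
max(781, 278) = 781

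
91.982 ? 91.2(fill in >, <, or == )>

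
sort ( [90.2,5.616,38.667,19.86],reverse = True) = [90.2,38.667,19.86,5.616]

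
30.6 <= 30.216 False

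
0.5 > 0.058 True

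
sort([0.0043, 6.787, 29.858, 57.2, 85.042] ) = [0.0043, 6.787, 29.858, 57.2, 85.042]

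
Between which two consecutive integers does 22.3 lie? 22 and 23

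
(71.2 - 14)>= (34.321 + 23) False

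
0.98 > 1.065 False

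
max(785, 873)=873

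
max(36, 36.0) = 36.0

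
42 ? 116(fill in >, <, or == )<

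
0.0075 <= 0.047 True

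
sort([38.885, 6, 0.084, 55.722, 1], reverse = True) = [55.722, 38.885, 6, 1, 0.084]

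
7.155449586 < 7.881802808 True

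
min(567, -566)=-566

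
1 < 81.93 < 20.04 False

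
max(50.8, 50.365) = 50.8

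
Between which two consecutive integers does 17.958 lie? 17 and 18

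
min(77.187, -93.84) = -93.84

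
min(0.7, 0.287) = 0.287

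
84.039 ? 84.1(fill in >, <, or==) <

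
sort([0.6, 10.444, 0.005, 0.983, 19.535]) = [0.005, 0.6, 0.983, 10.444, 19.535]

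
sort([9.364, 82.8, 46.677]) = [9.364, 46.677, 82.8]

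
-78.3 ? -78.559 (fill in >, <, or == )>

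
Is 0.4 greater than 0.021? Yes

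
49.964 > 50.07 False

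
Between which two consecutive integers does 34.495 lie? 34 and 35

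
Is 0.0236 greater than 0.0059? Yes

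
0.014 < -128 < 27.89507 False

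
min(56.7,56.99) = 56.7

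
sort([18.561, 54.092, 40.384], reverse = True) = [54.092, 40.384, 18.561]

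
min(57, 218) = 57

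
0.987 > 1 False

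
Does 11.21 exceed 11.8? No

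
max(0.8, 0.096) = 0.8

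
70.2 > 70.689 False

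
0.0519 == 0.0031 False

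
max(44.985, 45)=45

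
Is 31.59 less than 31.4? No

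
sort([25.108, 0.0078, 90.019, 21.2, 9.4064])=[0.0078, 9.4064, 21.2, 25.108, 90.019]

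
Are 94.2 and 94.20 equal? Yes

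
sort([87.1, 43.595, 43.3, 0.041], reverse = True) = [87.1, 43.595, 43.3, 0.041]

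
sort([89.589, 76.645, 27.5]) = [27.5, 76.645, 89.589]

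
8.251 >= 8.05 True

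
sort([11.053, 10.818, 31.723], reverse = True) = [31.723, 11.053, 10.818]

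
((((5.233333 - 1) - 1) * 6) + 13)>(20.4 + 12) False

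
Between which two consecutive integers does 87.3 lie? 87 and 88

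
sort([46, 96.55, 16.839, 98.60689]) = [16.839, 46, 96.55, 98.60689]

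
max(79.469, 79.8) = 79.8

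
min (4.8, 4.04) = 4.04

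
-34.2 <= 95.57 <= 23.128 False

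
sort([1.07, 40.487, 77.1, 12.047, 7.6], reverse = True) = [77.1, 40.487, 12.047, 7.6, 1.07]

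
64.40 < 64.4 False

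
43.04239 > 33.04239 True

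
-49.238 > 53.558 False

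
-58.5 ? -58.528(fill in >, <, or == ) >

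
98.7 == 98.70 True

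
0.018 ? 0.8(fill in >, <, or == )<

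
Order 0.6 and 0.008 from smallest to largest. 0.008, 0.6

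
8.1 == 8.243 False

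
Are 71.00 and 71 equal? Yes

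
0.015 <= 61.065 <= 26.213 False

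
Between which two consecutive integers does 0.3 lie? 0 and 1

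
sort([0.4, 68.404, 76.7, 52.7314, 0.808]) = [0.4, 0.808, 52.7314, 68.404, 76.7]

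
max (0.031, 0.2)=0.2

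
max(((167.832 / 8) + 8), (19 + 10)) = 29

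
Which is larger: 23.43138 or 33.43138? 33.43138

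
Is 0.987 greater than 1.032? No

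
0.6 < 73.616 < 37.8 False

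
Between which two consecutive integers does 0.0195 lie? 0 and 1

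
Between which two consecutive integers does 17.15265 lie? 17 and 18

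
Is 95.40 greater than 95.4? No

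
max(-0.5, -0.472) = -0.472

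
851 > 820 True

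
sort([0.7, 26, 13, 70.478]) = [0.7, 13, 26, 70.478]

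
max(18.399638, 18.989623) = 18.989623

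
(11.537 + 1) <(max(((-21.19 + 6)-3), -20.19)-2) False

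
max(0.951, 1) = 1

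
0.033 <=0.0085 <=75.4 False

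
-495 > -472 False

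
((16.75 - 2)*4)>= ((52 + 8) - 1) True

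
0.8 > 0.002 True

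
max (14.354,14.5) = 14.5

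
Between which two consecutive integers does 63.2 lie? 63 and 64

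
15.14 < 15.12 False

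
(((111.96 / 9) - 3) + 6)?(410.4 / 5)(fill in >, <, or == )<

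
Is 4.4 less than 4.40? No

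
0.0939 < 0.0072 False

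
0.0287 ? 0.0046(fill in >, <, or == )>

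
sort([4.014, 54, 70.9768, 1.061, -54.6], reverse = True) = [70.9768, 54, 4.014, 1.061, -54.6]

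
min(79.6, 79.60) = 79.6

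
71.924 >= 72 False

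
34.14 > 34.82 False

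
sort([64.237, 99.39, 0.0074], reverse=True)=[99.39, 64.237, 0.0074]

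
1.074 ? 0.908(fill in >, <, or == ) >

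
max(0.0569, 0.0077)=0.0569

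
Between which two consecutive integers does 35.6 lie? 35 and 36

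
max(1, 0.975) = 1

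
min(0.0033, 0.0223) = 0.0033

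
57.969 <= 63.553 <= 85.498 True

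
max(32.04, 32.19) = 32.19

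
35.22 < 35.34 True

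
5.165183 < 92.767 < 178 True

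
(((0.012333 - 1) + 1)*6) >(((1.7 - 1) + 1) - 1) False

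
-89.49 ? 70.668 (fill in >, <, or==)<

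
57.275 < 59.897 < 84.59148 True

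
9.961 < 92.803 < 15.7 False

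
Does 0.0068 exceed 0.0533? No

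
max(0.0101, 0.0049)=0.0101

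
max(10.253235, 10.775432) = 10.775432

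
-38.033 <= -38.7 False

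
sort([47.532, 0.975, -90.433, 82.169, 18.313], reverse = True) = [82.169, 47.532, 18.313, 0.975, -90.433]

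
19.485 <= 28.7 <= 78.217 True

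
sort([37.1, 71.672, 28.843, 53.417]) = [28.843, 37.1, 53.417, 71.672]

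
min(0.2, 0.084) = 0.084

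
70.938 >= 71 False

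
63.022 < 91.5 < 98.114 True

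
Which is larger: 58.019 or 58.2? 58.2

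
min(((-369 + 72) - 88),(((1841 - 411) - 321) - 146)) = -385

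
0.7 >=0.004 True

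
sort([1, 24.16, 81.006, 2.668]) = [1, 2.668, 24.16, 81.006]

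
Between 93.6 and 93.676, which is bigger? 93.676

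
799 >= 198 True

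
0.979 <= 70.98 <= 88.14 True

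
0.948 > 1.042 False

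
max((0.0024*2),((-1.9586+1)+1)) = 0.0414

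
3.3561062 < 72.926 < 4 False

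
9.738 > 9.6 True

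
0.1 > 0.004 True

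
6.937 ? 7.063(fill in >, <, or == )<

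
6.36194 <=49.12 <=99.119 True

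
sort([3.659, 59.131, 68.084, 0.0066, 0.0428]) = [0.0066, 0.0428, 3.659, 59.131, 68.084]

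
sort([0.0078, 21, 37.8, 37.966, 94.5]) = [0.0078, 21, 37.8, 37.966, 94.5]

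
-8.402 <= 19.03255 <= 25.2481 True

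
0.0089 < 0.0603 True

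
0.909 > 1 False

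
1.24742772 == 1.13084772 False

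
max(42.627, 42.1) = 42.627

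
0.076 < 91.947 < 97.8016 True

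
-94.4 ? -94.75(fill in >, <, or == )>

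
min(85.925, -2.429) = -2.429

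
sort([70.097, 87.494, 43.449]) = [43.449, 70.097, 87.494]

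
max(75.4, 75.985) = 75.985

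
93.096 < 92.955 False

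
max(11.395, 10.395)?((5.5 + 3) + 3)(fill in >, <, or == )<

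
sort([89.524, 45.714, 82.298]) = [45.714, 82.298, 89.524]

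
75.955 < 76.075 True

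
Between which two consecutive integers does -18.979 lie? -19 and -18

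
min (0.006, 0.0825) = 0.006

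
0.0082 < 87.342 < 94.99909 True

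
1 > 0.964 True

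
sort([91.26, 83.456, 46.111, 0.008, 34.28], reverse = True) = [91.26, 83.456, 46.111, 34.28, 0.008]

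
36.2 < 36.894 True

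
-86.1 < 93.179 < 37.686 False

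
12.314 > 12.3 True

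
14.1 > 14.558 False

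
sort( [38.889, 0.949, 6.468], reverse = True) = [38.889, 6.468, 0.949]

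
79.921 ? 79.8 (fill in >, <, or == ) >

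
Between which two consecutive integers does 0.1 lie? 0 and 1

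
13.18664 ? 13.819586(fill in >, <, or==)<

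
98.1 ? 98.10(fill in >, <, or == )==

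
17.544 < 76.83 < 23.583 False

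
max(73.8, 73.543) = 73.8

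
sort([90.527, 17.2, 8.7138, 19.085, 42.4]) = [8.7138, 17.2, 19.085, 42.4, 90.527]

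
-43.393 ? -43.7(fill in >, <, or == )>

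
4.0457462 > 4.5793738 False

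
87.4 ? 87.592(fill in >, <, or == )<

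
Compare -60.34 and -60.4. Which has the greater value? -60.34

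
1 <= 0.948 False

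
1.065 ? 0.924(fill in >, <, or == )>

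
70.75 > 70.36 True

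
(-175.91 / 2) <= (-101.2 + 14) True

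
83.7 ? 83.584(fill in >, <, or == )>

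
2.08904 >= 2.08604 True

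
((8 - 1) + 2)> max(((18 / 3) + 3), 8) False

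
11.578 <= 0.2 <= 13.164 False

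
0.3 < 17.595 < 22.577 True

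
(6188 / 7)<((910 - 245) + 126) False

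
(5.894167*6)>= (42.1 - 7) True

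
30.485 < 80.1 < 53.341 False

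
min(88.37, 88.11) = 88.11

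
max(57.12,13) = 57.12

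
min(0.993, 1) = 0.993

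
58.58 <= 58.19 False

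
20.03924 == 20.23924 False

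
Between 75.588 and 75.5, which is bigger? 75.588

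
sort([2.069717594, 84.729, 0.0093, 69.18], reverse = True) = [84.729, 69.18, 2.069717594, 0.0093]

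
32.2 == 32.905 False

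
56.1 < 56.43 True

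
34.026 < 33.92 False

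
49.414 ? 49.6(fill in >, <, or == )<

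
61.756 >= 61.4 True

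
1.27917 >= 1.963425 False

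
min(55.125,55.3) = 55.125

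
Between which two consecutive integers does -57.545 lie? -58 and -57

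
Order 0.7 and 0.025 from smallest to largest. 0.025, 0.7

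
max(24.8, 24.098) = 24.8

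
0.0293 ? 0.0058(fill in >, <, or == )>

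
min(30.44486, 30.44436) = 30.44436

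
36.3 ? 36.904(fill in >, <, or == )<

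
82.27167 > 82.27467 False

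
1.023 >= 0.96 True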